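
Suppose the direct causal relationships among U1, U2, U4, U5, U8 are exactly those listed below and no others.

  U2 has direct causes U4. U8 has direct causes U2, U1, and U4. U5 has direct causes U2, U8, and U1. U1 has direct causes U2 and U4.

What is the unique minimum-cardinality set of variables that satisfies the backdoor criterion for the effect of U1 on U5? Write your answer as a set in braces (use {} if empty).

Variables eligible for adjustment (non-descendants of U1, excluding U1 and U5): {U2, U4}.
Backdoor paths from U1 to U5:
  P1: U1 <- U4 -> U2 -> U8 -> U5
  P2: U1 <- U4 -> U2 -> U5
  P3: U1 <- U4 -> U8 <- U2 -> U5
  P4: U1 <- U4 -> U8 -> U5
  P5: U1 <- U2 <- U4 -> U8 -> U5
  P6: U1 <- U2 -> U8 -> U5
  P7: U1 <- U2 -> U5
The empty set is not sufficient: P1 (U1 <- U4 -> U2 -> U8 -> U5) has no collider blocking it and no conditioned non-collider, so it is open.
Try {U2, U4}:
  P1: blocked at fork node U4 ∈ conditioning set.
  P2: blocked at fork node U4 ∈ conditioning set.
  P3: blocked at fork node U4 ∈ conditioning set.
  P4: blocked at fork node U4 ∈ conditioning set.
  P5: blocked at chain node U2 ∈ conditioning set.
  P6: blocked at fork node U2 ∈ conditioning set.
  P7: blocked at fork node U2 ∈ conditioning set.
{U2, U4} contains no descendant of U1 and blocks every backdoor path.
Every element of {U2, U4} is needed (dropping U2 leaves P6 open; dropping U4 leaves P4 open), so no proper subset is valid.
Among all size-2 subsets of the eligible variables, only {U2, U4} blocks every backdoor path, so it is the unique smallest valid adjustment set.

{U2, U4}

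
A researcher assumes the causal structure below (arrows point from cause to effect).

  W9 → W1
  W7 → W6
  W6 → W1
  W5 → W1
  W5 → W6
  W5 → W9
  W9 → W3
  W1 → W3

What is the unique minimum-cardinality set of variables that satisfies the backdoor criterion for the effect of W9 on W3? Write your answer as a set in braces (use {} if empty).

Variables eligible for adjustment (non-descendants of W9, excluding W9 and W3): {W5, W6, W7}.
Backdoor paths from W9 to W3:
  P1: W9 <- W5 -> W6 -> W1 -> W3
  P2: W9 <- W5 -> W1 -> W3
The empty set is not sufficient: P1 (W9 <- W5 -> W6 -> W1 -> W3) has no collider blocking it and no conditioned non-collider, so it is open.
Try {W5}:
  P1: blocked at fork node W5 ∈ conditioning set.
  P2: blocked at fork node W5 ∈ conditioning set.
{W5} contains no descendant of W9 and blocks every backdoor path.
No other singleton works — e.g. {W7} leaves P1 open — so {W5} is the unique smallest valid adjustment set.

{W5}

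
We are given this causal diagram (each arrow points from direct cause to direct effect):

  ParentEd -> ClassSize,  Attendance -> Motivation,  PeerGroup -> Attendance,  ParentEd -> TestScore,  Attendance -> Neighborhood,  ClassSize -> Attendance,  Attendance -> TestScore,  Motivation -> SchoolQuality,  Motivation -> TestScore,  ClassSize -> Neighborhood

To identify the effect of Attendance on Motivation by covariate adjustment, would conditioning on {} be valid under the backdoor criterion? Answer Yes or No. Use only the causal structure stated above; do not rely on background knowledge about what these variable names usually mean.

Backdoor paths from Attendance to Motivation (paths whose first edge points into Attendance):
  P1: Attendance <- ClassSize <- ParentEd -> TestScore <- Motivation
Condition 1 (no descendant of Attendance in the set): holds — descendants of Attendance are {Motivation, Neighborhood, SchoolQuality, TestScore}; none are in {}.
Condition 2 (every backdoor path blocked by {}):
  P1: blocked at collider TestScore (neither it nor any descendant is in the conditioning set).
{} satisfies the backdoor criterion.

Yes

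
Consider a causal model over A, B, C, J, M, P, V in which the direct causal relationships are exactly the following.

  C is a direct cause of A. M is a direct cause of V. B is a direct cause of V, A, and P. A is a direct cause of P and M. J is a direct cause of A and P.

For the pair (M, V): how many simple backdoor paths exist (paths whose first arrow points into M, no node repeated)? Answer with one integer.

A backdoor path from M to V is any simple undirected path whose first edge points into M (i.e. leaves M via a parent).
Parents of M: {A}.
Enumerating:
  P1: M <- A <- J -> P <- B -> V
  P2: M <- A <- B -> V
  P3: M <- A -> P <- B -> V
That exhausts the simple backdoor paths. Count: 3.

3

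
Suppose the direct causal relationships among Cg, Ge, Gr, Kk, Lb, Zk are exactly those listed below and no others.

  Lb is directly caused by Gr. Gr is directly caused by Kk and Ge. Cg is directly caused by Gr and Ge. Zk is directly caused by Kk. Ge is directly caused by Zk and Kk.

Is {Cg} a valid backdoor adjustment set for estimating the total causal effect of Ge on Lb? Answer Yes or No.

No

Backdoor paths from Ge to Lb (paths whose first edge points into Ge):
  P1: Ge <- Kk -> Gr -> Lb
  P2: Ge <- Zk <- Kk -> Gr -> Lb
Condition 1 (no descendant of Ge in the set): FAILS — Cg is a descendant of Ge.
Condition 2 (every backdoor path blocked by {Cg}):
  P1: open — no interior node is in the conditioning set.
  P2: open — no interior node is in the conditioning set.
{Cg} does not satisfy the backdoor criterion.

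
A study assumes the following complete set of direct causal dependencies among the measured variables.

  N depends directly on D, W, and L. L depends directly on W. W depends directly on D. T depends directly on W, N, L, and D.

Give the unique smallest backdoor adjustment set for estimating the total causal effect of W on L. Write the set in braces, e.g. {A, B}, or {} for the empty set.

{}

Variables eligible for adjustment (non-descendants of W, excluding W and L): {D}.
Backdoor paths from W to L:
  P1: W <- D -> N <- L
  P2: W <- D -> N -> T <- L
  P3: W <- D -> T <- L
  P4: W <- D -> T <- N <- L
Each backdoor path contains an unconditioned collider, so every path is already blocked with the empty conditioning set:
  P1: blocked at collider N (neither it nor any descendant is in the conditioning set).
  P2: blocked at collider T (neither it nor any descendant is in the conditioning set).
  P3: blocked at collider T (neither it nor any descendant is in the conditioning set).
  P4: blocked at collider T (neither it nor any descendant is in the conditioning set).
The empty set is therefore the unique smallest valid set.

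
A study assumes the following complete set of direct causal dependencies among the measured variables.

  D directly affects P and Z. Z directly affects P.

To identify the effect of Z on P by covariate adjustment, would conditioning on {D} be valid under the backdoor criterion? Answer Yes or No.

Backdoor paths from Z to P (paths whose first edge points into Z):
  P1: Z <- D -> P
Condition 1 (no descendant of Z in the set): holds — descendants of Z are {P}; none are in {D}.
Condition 2 (every backdoor path blocked by {D}):
  P1: blocked at fork node D ∈ conditioning set.
{D} satisfies the backdoor criterion.

Yes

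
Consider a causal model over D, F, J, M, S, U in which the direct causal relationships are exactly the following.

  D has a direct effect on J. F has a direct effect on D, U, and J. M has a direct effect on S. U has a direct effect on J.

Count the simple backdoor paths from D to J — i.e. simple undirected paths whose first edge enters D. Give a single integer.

2

A backdoor path from D to J is any simple undirected path whose first edge points into D (i.e. leaves D via a parent).
Parents of D: {F}.
Enumerating:
  P1: D <- F -> U -> J
  P2: D <- F -> J
That exhausts the simple backdoor paths. Count: 2.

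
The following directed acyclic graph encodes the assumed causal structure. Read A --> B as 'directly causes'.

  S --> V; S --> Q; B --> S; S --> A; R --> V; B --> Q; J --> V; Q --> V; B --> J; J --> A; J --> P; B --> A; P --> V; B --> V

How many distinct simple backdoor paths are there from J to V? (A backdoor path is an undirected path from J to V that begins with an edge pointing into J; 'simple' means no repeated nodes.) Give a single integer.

7

A backdoor path from J to V is any simple undirected path whose first edge points into J (i.e. leaves J via a parent).
Parents of J: {B}.
Enumerating:
  P1: J <- B -> S -> Q -> V
  P2: J <- B -> S -> V
  P3: J <- B -> Q <- S -> V
  P4: J <- B -> Q -> V
  P5: J <- B -> A <- S -> Q -> V
  P6: J <- B -> A <- S -> V
  P7: J <- B -> V
That exhausts the simple backdoor paths. Count: 7.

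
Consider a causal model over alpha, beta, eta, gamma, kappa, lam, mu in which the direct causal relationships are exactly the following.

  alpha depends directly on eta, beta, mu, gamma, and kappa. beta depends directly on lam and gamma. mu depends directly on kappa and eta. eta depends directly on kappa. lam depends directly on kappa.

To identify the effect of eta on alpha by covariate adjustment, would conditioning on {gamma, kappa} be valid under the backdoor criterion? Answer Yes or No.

Yes

Backdoor paths from eta to alpha (paths whose first edge points into eta):
  P1: eta <- kappa -> lam -> beta <- gamma -> alpha
  P2: eta <- kappa -> lam -> beta -> alpha
  P3: eta <- kappa -> mu -> alpha
  P4: eta <- kappa -> alpha
Condition 1 (no descendant of eta in the set): holds — descendants of eta are {alpha, mu}; none are in {gamma, kappa}.
Condition 2 (every backdoor path blocked by {gamma, kappa}):
  P1: blocked at fork node kappa ∈ conditioning set.
  P2: blocked at fork node kappa ∈ conditioning set.
  P3: blocked at fork node kappa ∈ conditioning set.
  P4: blocked at fork node kappa ∈ conditioning set.
{gamma, kappa} satisfies the backdoor criterion.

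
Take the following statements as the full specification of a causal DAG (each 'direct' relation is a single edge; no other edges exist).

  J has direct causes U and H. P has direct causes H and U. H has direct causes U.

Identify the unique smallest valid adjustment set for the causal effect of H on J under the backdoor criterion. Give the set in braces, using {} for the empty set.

Variables eligible for adjustment (non-descendants of H, excluding H and J): {U}.
Backdoor paths from H to J:
  P1: H <- U -> J
The empty set is not sufficient: P1 (H <- U -> J) has no collider blocking it and no conditioned non-collider, so it is open.
Try {U}:
  P1: blocked at fork node U ∈ conditioning set.
{U} contains no descendant of H and blocks every backdoor path.
{U} is the unique smallest valid adjustment set.

{U}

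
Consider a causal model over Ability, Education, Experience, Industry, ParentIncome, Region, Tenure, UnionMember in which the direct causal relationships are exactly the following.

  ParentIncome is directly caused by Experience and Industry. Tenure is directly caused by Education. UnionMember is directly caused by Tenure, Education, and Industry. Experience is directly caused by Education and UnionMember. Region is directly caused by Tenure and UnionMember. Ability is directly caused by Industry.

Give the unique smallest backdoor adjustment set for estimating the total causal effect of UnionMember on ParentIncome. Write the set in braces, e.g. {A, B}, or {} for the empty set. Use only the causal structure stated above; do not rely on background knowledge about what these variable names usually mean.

{Education, Industry}

Variables eligible for adjustment (non-descendants of UnionMember, excluding UnionMember and ParentIncome): {Ability, Education, Industry, Tenure}.
Backdoor paths from UnionMember to ParentIncome:
  P1: UnionMember <- Education -> Experience -> ParentIncome
  P2: UnionMember <- Industry -> ParentIncome
  P3: UnionMember <- Tenure <- Education -> Experience -> ParentIncome
The empty set is not sufficient: P1 (UnionMember <- Education -> Experience -> ParentIncome) has no collider blocking it and no conditioned non-collider, so it is open.
Try {Education, Industry}:
  P1: blocked at fork node Education ∈ conditioning set.
  P2: blocked at fork node Industry ∈ conditioning set.
  P3: blocked at fork node Education ∈ conditioning set.
{Education, Industry} contains no descendant of UnionMember and blocks every backdoor path.
Every element of {Education, Industry} is needed (dropping Education leaves P1 open; dropping Industry leaves P2 open), so no proper subset is valid.
Among all size-2 subsets of the eligible variables, only {Education, Industry} blocks every backdoor path, so it is the unique smallest valid adjustment set.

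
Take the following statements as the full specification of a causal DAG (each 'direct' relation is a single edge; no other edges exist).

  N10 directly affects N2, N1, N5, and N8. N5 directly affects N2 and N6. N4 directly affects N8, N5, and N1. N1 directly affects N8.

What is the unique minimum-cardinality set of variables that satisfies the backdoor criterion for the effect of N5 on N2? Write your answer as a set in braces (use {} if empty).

Variables eligible for adjustment (non-descendants of N5, excluding N5 and N2): {N1, N10, N4, N8}.
Backdoor paths from N5 to N2:
  P1: N5 <- N10 -> N2
  P2: N5 <- N4 -> N1 <- N10 -> N2
  P3: N5 <- N4 -> N1 -> N8 <- N10 -> N2
  P4: N5 <- N4 -> N8 <- N10 -> N2
  P5: N5 <- N4 -> N8 <- N1 <- N10 -> N2
The empty set is not sufficient: P1 (N5 <- N10 -> N2) has no collider blocking it and no conditioned non-collider, so it is open.
Try {N10}:
  P1: blocked at fork node N10 ∈ conditioning set.
  P2: blocked at collider N1 (neither it nor any descendant is in the conditioning set).
  P3: blocked at collider N8 (neither it nor any descendant is in the conditioning set).
  P4: blocked at collider N8 (neither it nor any descendant is in the conditioning set).
  P5: blocked at collider N8 (neither it nor any descendant is in the conditioning set).
{N10} contains no descendant of N5 and blocks every backdoor path.
No other singleton works — e.g. {N4} leaves P1 open — so {N10} is the unique smallest valid adjustment set.

{N10}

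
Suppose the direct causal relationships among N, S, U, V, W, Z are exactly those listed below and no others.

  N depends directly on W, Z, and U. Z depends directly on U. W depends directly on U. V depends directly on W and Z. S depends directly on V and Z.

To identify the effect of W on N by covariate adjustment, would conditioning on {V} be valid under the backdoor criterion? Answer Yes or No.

Backdoor paths from W to N (paths whose first edge points into W):
  P1: W <- U -> Z -> N
  P2: W <- U -> N
Condition 1 (no descendant of W in the set): FAILS — V is a descendant of W.
Condition 2 (every backdoor path blocked by {V}):
  P1: open — no interior node is in the conditioning set.
  P2: open — no interior node is in the conditioning set.
{V} does not satisfy the backdoor criterion.

No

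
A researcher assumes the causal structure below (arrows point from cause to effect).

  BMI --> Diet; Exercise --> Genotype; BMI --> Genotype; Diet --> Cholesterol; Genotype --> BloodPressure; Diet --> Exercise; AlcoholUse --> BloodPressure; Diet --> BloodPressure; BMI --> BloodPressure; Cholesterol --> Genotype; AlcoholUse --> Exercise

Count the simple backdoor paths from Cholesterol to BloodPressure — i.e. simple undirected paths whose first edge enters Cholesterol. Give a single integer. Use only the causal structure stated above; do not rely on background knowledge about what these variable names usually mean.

7

A backdoor path from Cholesterol to BloodPressure is any simple undirected path whose first edge points into Cholesterol (i.e. leaves Cholesterol via a parent).
Parents of Cholesterol: {Diet}.
Enumerating:
  P1: Cholesterol <- Diet <- BMI -> Genotype <- Exercise <- AlcoholUse -> BloodPressure
  P2: Cholesterol <- Diet <- BMI -> Genotype -> BloodPressure
  P3: Cholesterol <- Diet <- BMI -> BloodPressure
  P4: Cholesterol <- Diet -> Exercise <- AlcoholUse -> BloodPressure
  P5: Cholesterol <- Diet -> Exercise -> Genotype <- BMI -> BloodPressure
  P6: Cholesterol <- Diet -> Exercise -> Genotype -> BloodPressure
  P7: Cholesterol <- Diet -> BloodPressure
That exhausts the simple backdoor paths. Count: 7.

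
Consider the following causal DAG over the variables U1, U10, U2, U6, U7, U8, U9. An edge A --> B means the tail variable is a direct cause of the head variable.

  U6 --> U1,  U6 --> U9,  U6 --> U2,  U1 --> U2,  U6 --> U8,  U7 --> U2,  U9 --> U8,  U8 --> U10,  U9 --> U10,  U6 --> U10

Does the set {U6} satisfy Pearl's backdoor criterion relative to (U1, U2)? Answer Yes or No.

Yes

Backdoor paths from U1 to U2 (paths whose first edge points into U1):
  P1: U1 <- U6 -> U2
Condition 1 (no descendant of U1 in the set): holds — descendants of U1 are {U2}; none are in {U6}.
Condition 2 (every backdoor path blocked by {U6}):
  P1: blocked at fork node U6 ∈ conditioning set.
{U6} satisfies the backdoor criterion.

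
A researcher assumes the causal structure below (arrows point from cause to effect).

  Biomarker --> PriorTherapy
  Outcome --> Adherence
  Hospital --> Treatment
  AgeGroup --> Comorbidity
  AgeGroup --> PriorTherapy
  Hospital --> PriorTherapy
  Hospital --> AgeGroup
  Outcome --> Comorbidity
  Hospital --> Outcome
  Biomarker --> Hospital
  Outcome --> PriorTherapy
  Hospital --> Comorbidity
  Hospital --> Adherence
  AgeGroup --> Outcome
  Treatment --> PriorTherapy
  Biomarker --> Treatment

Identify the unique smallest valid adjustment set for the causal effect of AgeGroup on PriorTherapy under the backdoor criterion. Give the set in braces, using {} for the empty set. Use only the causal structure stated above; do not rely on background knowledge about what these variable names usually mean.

{Hospital}

Variables eligible for adjustment (non-descendants of AgeGroup, excluding AgeGroup and PriorTherapy): {Biomarker, Hospital, Treatment}.
Backdoor paths from AgeGroup to PriorTherapy:
  P1: AgeGroup <- Hospital <- Biomarker -> Treatment -> PriorTherapy
  P2: AgeGroup <- Hospital <- Biomarker -> PriorTherapy
  P3: AgeGroup <- Hospital -> Treatment <- Biomarker -> PriorTherapy
  P4: AgeGroup <- Hospital -> Treatment -> PriorTherapy
  P5: AgeGroup <- Hospital -> Outcome -> PriorTherapy
  P6: AgeGroup <- Hospital -> Adherence <- Outcome -> PriorTherapy
  P7: AgeGroup <- Hospital -> Comorbidity <- Outcome -> PriorTherapy
  P8: AgeGroup <- Hospital -> PriorTherapy
The empty set is not sufficient: P1 (AgeGroup <- Hospital <- Biomarker -> Treatment -> PriorTherapy) has no collider blocking it and no conditioned non-collider, so it is open.
Try {Hospital}:
  P1: blocked at chain node Hospital ∈ conditioning set.
  P2: blocked at chain node Hospital ∈ conditioning set.
  P3: blocked at fork node Hospital ∈ conditioning set.
  P4: blocked at fork node Hospital ∈ conditioning set.
  P5: blocked at fork node Hospital ∈ conditioning set.
  P6: blocked at fork node Hospital ∈ conditioning set.
  P7: blocked at fork node Hospital ∈ conditioning set.
  P8: blocked at fork node Hospital ∈ conditioning set.
{Hospital} contains no descendant of AgeGroup and blocks every backdoor path.
No other singleton works — e.g. {Biomarker} leaves P4 open — so {Hospital} is the unique smallest valid adjustment set.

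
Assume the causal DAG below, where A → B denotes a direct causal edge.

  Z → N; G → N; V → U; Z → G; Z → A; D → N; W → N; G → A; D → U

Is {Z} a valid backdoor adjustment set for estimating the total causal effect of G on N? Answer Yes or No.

Yes

Backdoor paths from G to N (paths whose first edge points into G):
  P1: G <- Z -> N
Condition 1 (no descendant of G in the set): holds — descendants of G are {A, N}; none are in {Z}.
Condition 2 (every backdoor path blocked by {Z}):
  P1: blocked at fork node Z ∈ conditioning set.
{Z} satisfies the backdoor criterion.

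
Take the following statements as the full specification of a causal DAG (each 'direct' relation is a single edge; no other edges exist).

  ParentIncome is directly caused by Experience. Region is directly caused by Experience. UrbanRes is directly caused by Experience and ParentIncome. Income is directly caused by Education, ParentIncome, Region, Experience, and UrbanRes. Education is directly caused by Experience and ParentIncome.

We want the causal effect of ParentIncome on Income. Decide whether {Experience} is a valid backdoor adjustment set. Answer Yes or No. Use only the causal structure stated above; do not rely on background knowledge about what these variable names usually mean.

Backdoor paths from ParentIncome to Income (paths whose first edge points into ParentIncome):
  P1: ParentIncome <- Experience -> Region -> Income
  P2: ParentIncome <- Experience -> UrbanRes -> Income
  P3: ParentIncome <- Experience -> Education -> Income
  P4: ParentIncome <- Experience -> Income
Condition 1 (no descendant of ParentIncome in the set): holds — descendants of ParentIncome are {Education, Income, UrbanRes}; none are in {Experience}.
Condition 2 (every backdoor path blocked by {Experience}):
  P1: blocked at fork node Experience ∈ conditioning set.
  P2: blocked at fork node Experience ∈ conditioning set.
  P3: blocked at fork node Experience ∈ conditioning set.
  P4: blocked at fork node Experience ∈ conditioning set.
{Experience} satisfies the backdoor criterion.

Yes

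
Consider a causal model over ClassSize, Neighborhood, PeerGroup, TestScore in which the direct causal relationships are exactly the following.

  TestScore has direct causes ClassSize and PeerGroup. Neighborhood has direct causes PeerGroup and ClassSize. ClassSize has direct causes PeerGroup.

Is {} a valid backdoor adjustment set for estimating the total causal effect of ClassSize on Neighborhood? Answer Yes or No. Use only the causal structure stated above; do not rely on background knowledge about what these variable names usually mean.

No

Backdoor paths from ClassSize to Neighborhood (paths whose first edge points into ClassSize):
  P1: ClassSize <- PeerGroup -> Neighborhood
Condition 1 (no descendant of ClassSize in the set): holds — descendants of ClassSize are {Neighborhood, TestScore}; none are in {}.
Condition 2 (every backdoor path blocked by {}):
  P1: open — no interior node is in the conditioning set.
{} does not satisfy the backdoor criterion.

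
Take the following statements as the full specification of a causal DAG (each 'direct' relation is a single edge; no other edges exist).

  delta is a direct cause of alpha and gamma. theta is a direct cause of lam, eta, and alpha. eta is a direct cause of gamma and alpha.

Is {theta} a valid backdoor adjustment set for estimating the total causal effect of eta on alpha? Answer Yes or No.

Backdoor paths from eta to alpha (paths whose first edge points into eta):
  P1: eta <- theta -> alpha
Condition 1 (no descendant of eta in the set): holds — descendants of eta are {alpha, gamma}; none are in {theta}.
Condition 2 (every backdoor path blocked by {theta}):
  P1: blocked at fork node theta ∈ conditioning set.
{theta} satisfies the backdoor criterion.

Yes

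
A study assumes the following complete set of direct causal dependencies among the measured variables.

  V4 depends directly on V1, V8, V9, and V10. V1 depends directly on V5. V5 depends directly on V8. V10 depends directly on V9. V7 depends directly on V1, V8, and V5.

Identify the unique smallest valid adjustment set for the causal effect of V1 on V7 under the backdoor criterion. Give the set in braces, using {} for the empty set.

Variables eligible for adjustment (non-descendants of V1, excluding V1 and V7): {V10, V5, V8, V9}.
Backdoor paths from V1 to V7:
  P1: V1 <- V5 <- V8 -> V7
  P2: V1 <- V5 -> V7
The empty set is not sufficient: P1 (V1 <- V5 <- V8 -> V7) has no collider blocking it and no conditioned non-collider, so it is open.
Try {V5}:
  P1: blocked at chain node V5 ∈ conditioning set.
  P2: blocked at fork node V5 ∈ conditioning set.
{V5} contains no descendant of V1 and blocks every backdoor path.
No other singleton works — e.g. {V8} leaves P2 open — so {V5} is the unique smallest valid adjustment set.

{V5}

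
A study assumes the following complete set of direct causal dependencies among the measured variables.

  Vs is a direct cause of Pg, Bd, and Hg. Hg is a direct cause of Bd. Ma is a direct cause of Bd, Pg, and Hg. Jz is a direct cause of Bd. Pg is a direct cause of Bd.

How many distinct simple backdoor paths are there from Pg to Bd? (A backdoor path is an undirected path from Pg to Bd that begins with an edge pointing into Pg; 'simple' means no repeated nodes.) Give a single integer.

A backdoor path from Pg to Bd is any simple undirected path whose first edge points into Pg (i.e. leaves Pg via a parent).
Parents of Pg: {Ma, Vs}.
Enumerating:
  P1: Pg <- Vs -> Hg <- Ma -> Bd
  P2: Pg <- Vs -> Hg -> Bd
  P3: Pg <- Vs -> Bd
  P4: Pg <- Ma -> Hg <- Vs -> Bd
  P5: Pg <- Ma -> Hg -> Bd
  P6: Pg <- Ma -> Bd
That exhausts the simple backdoor paths. Count: 6.

6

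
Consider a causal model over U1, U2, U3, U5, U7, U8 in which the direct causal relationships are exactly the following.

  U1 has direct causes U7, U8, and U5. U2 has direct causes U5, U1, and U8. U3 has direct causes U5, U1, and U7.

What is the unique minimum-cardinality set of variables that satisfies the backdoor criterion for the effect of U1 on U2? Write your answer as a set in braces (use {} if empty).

{U5, U8}

Variables eligible for adjustment (non-descendants of U1, excluding U1 and U2): {U5, U7, U8}.
Backdoor paths from U1 to U2:
  P1: U1 <- U5 -> U2
  P2: U1 <- U7 -> U3 <- U5 -> U2
  P3: U1 <- U8 -> U2
The empty set is not sufficient: P1 (U1 <- U5 -> U2) has no collider blocking it and no conditioned non-collider, so it is open.
Try {U5, U8}:
  P1: blocked at fork node U5 ∈ conditioning set.
  P2: blocked at collider U3 (neither it nor any descendant is in the conditioning set).
  P3: blocked at fork node U8 ∈ conditioning set.
{U5, U8} contains no descendant of U1 and blocks every backdoor path.
Every element of {U5, U8} is needed (dropping U5 leaves P1 open; dropping U8 leaves P3 open), so no proper subset is valid.
Among all size-2 subsets of the eligible variables, only {U5, U8} blocks every backdoor path, so it is the unique smallest valid adjustment set.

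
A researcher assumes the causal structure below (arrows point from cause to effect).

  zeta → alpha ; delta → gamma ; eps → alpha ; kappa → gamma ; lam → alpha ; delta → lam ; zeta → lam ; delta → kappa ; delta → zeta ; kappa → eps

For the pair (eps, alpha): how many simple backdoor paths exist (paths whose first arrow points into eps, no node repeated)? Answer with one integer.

A backdoor path from eps to alpha is any simple undirected path whose first edge points into eps (i.e. leaves eps via a parent).
Parents of eps: {kappa}.
Enumerating:
  P1: eps <- kappa <- delta -> zeta -> lam -> alpha
  P2: eps <- kappa <- delta -> zeta -> alpha
  P3: eps <- kappa <- delta -> lam <- zeta -> alpha
  P4: eps <- kappa <- delta -> lam -> alpha
  P5: eps <- kappa -> gamma <- delta -> zeta -> lam -> alpha
  P6: eps <- kappa -> gamma <- delta -> zeta -> alpha
  P7: eps <- kappa -> gamma <- delta -> lam <- zeta -> alpha
  P8: eps <- kappa -> gamma <- delta -> lam -> alpha
That exhausts the simple backdoor paths. Count: 8.

8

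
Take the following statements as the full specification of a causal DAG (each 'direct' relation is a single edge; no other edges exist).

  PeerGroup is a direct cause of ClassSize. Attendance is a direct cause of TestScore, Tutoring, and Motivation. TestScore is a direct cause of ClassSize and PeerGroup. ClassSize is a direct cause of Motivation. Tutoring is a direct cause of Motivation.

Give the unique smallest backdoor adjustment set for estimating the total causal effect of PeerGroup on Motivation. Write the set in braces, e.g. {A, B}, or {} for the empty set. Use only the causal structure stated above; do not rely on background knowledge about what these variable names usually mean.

{TestScore}

Variables eligible for adjustment (non-descendants of PeerGroup, excluding PeerGroup and Motivation): {Attendance, TestScore, Tutoring}.
Backdoor paths from PeerGroup to Motivation:
  P1: PeerGroup <- TestScore <- Attendance -> Tutoring -> Motivation
  P2: PeerGroup <- TestScore <- Attendance -> Motivation
  P3: PeerGroup <- TestScore -> ClassSize -> Motivation
The empty set is not sufficient: P1 (PeerGroup <- TestScore <- Attendance -> Tutoring -> Motivation) has no collider blocking it and no conditioned non-collider, so it is open.
Try {TestScore}:
  P1: blocked at chain node TestScore ∈ conditioning set.
  P2: blocked at chain node TestScore ∈ conditioning set.
  P3: blocked at fork node TestScore ∈ conditioning set.
{TestScore} contains no descendant of PeerGroup and blocks every backdoor path.
No other singleton works — e.g. {Attendance} leaves P3 open — so {TestScore} is the unique smallest valid adjustment set.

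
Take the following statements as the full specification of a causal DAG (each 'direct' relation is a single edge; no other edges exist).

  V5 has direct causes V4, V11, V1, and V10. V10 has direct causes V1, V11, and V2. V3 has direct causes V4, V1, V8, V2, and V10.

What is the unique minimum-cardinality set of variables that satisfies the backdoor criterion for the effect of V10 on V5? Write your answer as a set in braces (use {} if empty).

Variables eligible for adjustment (non-descendants of V10, excluding V10 and V5): {V1, V11, V2, V4, V8}.
Backdoor paths from V10 to V5:
  P1: V10 <- V1 -> V5
  P2: V10 <- V1 -> V3 <- V4 -> V5
  P3: V10 <- V2 -> V3 <- V1 -> V5
  P4: V10 <- V2 -> V3 <- V4 -> V5
  P5: V10 <- V11 -> V5
The empty set is not sufficient: P1 (V10 <- V1 -> V5) has no collider blocking it and no conditioned non-collider, so it is open.
Try {V1, V11}:
  P1: blocked at fork node V1 ∈ conditioning set.
  P2: blocked at fork node V1 ∈ conditioning set.
  P3: blocked at collider V3 (neither it nor any descendant is in the conditioning set).
  P4: blocked at collider V3 (neither it nor any descendant is in the conditioning set).
  P5: blocked at fork node V11 ∈ conditioning set.
{V1, V11} contains no descendant of V10 and blocks every backdoor path.
Every element of {V1, V11} is needed (dropping V1 leaves P1 open; dropping V11 leaves P5 open), so no proper subset is valid.
Among all size-2 subsets of the eligible variables, only {V1, V11} blocks every backdoor path, so it is the unique smallest valid adjustment set.

{V1, V11}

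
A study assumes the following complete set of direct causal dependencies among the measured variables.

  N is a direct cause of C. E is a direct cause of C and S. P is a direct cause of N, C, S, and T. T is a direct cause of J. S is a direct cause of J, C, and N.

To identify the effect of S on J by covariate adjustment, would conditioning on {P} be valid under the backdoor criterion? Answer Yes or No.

Yes

Backdoor paths from S to J (paths whose first edge points into S):
  P1: S <- E -> C <- P -> T -> J
  P2: S <- E -> C <- N <- P -> T -> J
  P3: S <- P -> T -> J
Condition 1 (no descendant of S in the set): holds — descendants of S are {C, J, N}; none are in {P}.
Condition 2 (every backdoor path blocked by {P}):
  P1: blocked at collider C (neither it nor any descendant is in the conditioning set).
  P2: blocked at collider C (neither it nor any descendant is in the conditioning set).
  P3: blocked at fork node P ∈ conditioning set.
{P} satisfies the backdoor criterion.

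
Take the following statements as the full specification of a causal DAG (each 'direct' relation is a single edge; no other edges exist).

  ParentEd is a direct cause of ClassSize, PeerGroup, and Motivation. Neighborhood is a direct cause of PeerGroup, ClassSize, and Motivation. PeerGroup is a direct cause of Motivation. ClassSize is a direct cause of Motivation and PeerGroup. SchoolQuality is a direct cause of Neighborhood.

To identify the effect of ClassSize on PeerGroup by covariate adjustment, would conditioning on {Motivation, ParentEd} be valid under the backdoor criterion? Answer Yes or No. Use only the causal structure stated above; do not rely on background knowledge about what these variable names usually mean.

No

Backdoor paths from ClassSize to PeerGroup (paths whose first edge points into ClassSize):
  P1: ClassSize <- ParentEd -> PeerGroup
  P2: ClassSize <- ParentEd -> Motivation <- Neighborhood -> PeerGroup
  P3: ClassSize <- ParentEd -> Motivation <- PeerGroup
  P4: ClassSize <- Neighborhood -> PeerGroup
  P5: ClassSize <- Neighborhood -> Motivation <- ParentEd -> PeerGroup
  P6: ClassSize <- Neighborhood -> Motivation <- PeerGroup
Condition 1 (no descendant of ClassSize in the set): FAILS — Motivation is a descendant of ClassSize.
Condition 2 (every backdoor path blocked by {Motivation, ParentEd}):
  P1: blocked at fork node ParentEd ∈ conditioning set.
  P2: blocked at fork node ParentEd ∈ conditioning set.
  P3: blocked at fork node ParentEd ∈ conditioning set.
  P4: open — no interior node is in the conditioning set.
  P5: blocked at fork node ParentEd ∈ conditioning set.
  P6: open — collider(s) Motivation are conditioned on (or have a conditioned descendant) and no non-collider on the path is in the set.
{Motivation, ParentEd} does not satisfy the backdoor criterion.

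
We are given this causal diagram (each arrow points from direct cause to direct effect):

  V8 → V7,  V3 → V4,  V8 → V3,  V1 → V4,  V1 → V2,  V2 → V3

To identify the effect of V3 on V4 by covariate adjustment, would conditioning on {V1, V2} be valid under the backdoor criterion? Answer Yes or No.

Yes

Backdoor paths from V3 to V4 (paths whose first edge points into V3):
  P1: V3 <- V2 <- V1 -> V4
Condition 1 (no descendant of V3 in the set): holds — descendants of V3 are {V4}; none are in {V1, V2}.
Condition 2 (every backdoor path blocked by {V1, V2}):
  P1: blocked at chain node V2 ∈ conditioning set.
{V1, V2} satisfies the backdoor criterion.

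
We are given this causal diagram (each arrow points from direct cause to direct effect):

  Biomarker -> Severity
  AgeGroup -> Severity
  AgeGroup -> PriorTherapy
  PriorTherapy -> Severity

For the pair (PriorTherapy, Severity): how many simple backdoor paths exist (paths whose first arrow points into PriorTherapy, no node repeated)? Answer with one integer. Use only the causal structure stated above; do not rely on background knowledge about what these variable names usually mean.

1

A backdoor path from PriorTherapy to Severity is any simple undirected path whose first edge points into PriorTherapy (i.e. leaves PriorTherapy via a parent).
Parents of PriorTherapy: {AgeGroup}.
Enumerating:
  P1: PriorTherapy <- AgeGroup -> Severity
That exhausts the simple backdoor paths. Count: 1.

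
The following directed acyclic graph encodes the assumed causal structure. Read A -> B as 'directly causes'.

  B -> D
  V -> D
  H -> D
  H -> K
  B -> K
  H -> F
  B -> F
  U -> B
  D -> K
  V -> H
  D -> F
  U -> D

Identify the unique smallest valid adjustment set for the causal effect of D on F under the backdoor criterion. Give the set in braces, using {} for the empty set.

Variables eligible for adjustment (non-descendants of D, excluding D and F): {B, H, U, V}.
Backdoor paths from D to F:
  P1: D <- U -> B -> K <- H -> F
  P2: D <- U -> B -> F
  P3: D <- V -> H -> K <- B -> F
  P4: D <- V -> H -> F
  P5: D <- H -> K <- B -> F
  P6: D <- H -> F
  P7: D <- B -> K <- H -> F
  P8: D <- B -> F
The empty set is not sufficient: P2 (D <- U -> B -> F) has no collider blocking it and no conditioned non-collider, so it is open.
Try {B, H}:
  P1: blocked at chain node B ∈ conditioning set.
  P2: blocked at chain node B ∈ conditioning set.
  P3: blocked at chain node H ∈ conditioning set.
  P4: blocked at chain node H ∈ conditioning set.
  P5: blocked at fork node H ∈ conditioning set.
  P6: blocked at fork node H ∈ conditioning set.
  P7: blocked at fork node B ∈ conditioning set.
  P8: blocked at fork node B ∈ conditioning set.
{B, H} contains no descendant of D and blocks every backdoor path.
Every element of {B, H} is needed (dropping B leaves P2 open; dropping H leaves P4 open), so no proper subset is valid.
Among all size-2 subsets of the eligible variables, only {B, H} blocks every backdoor path, so it is the unique smallest valid adjustment set.

{B, H}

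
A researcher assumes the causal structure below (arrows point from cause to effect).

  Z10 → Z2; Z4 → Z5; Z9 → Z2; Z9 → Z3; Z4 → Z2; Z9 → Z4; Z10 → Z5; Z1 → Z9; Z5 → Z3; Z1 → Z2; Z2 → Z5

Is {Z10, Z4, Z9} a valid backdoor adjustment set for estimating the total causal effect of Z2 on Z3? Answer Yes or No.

Yes

Backdoor paths from Z2 to Z3 (paths whose first edge points into Z2):
  P1: Z2 <- Z10 -> Z5 <- Z4 <- Z9 -> Z3
  P2: Z2 <- Z10 -> Z5 -> Z3
  P3: Z2 <- Z1 -> Z9 -> Z4 -> Z5 -> Z3
  P4: Z2 <- Z1 -> Z9 -> Z3
  P5: Z2 <- Z9 -> Z4 -> Z5 -> Z3
  P6: Z2 <- Z9 -> Z3
  P7: Z2 <- Z4 <- Z9 -> Z3
  P8: Z2 <- Z4 -> Z5 -> Z3
Condition 1 (no descendant of Z2 in the set): holds — descendants of Z2 are {Z3, Z5}; none are in {Z10, Z4, Z9}.
Condition 2 (every backdoor path blocked by {Z10, Z4, Z9}):
  P1: blocked at fork node Z10 ∈ conditioning set.
  P2: blocked at fork node Z10 ∈ conditioning set.
  P3: blocked at chain node Z9 ∈ conditioning set.
  P4: blocked at chain node Z9 ∈ conditioning set.
  P5: blocked at fork node Z9 ∈ conditioning set.
  P6: blocked at fork node Z9 ∈ conditioning set.
  P7: blocked at chain node Z4 ∈ conditioning set.
  P8: blocked at fork node Z4 ∈ conditioning set.
{Z10, Z4, Z9} satisfies the backdoor criterion.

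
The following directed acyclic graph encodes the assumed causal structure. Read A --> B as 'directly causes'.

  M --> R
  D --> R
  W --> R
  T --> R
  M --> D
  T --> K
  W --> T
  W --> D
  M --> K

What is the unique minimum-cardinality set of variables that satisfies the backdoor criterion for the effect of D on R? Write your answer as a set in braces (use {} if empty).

Variables eligible for adjustment (non-descendants of D, excluding D and R): {K, M, T, W}.
Backdoor paths from D to R:
  P1: D <- W -> T -> K <- M -> R
  P2: D <- W -> T -> R
  P3: D <- W -> R
  P4: D <- M -> K <- T <- W -> R
  P5: D <- M -> K <- T -> R
  P6: D <- M -> R
The empty set is not sufficient: P2 (D <- W -> T -> R) has no collider blocking it and no conditioned non-collider, so it is open.
Try {M, W}:
  P1: blocked at fork node W ∈ conditioning set.
  P2: blocked at fork node W ∈ conditioning set.
  P3: blocked at fork node W ∈ conditioning set.
  P4: blocked at fork node M ∈ conditioning set.
  P5: blocked at fork node M ∈ conditioning set.
  P6: blocked at fork node M ∈ conditioning set.
{M, W} contains no descendant of D and blocks every backdoor path.
Every element of {M, W} is needed (dropping M leaves P6 open; dropping W leaves P2 open), so no proper subset is valid.
Among all size-2 subsets of the eligible variables, only {M, W} blocks every backdoor path, so it is the unique smallest valid adjustment set.

{M, W}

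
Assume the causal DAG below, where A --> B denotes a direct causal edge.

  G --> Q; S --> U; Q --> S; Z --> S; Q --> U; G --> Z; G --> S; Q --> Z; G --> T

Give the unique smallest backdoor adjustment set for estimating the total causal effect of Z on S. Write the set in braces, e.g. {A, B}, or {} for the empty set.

Variables eligible for adjustment (non-descendants of Z, excluding Z and S): {G, Q, T}.
Backdoor paths from Z to S:
  P1: Z <- G -> Q -> S
  P2: Z <- G -> Q -> U <- S
  P3: Z <- G -> S
  P4: Z <- Q <- G -> S
  P5: Z <- Q -> S
  P6: Z <- Q -> U <- S
The empty set is not sufficient: P1 (Z <- G -> Q -> S) has no collider blocking it and no conditioned non-collider, so it is open.
Try {G, Q}:
  P1: blocked at fork node G ∈ conditioning set.
  P2: blocked at fork node G ∈ conditioning set.
  P3: blocked at fork node G ∈ conditioning set.
  P4: blocked at chain node Q ∈ conditioning set.
  P5: blocked at fork node Q ∈ conditioning set.
  P6: blocked at fork node Q ∈ conditioning set.
{G, Q} contains no descendant of Z and blocks every backdoor path.
Every element of {G, Q} is needed (dropping G leaves P3 open; dropping Q leaves P5 open), so no proper subset is valid.
Among all size-2 subsets of the eligible variables, only {G, Q} blocks every backdoor path, so it is the unique smallest valid adjustment set.

{G, Q}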